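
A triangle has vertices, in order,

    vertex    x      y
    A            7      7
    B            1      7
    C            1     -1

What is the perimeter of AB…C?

24

|AB| = √((-6)² + (0)²) = √36 = 6
|BC| = √((0)² + (-8)²) = √64 = 8
|CA| = √((6)² + (8)²) = √100 = 10
Perimeter = 6 + 8 + 10 = 24.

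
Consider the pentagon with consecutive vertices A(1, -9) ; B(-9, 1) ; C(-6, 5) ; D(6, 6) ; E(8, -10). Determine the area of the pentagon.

177.5

Apply the surveyor's formula: 2A = Σ (x_i·y_{i+1} − x_{i+1}·y_i), indices taken mod 5.
A→B: (1)(1) − (-9)(-9) = -80
B→C: (-9)(5) − (-6)(1) = -39
C→D: (-6)(6) − (6)(5) = -66
D→E: (6)(-10) − (8)(6) = -108
E→A: (8)(-9) − (1)(-10) = -62
Σ = -355
Area = |Σ|/2 = 177.5.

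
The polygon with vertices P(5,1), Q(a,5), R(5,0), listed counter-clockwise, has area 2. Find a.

The doubled signed area Σ (x_i y_{i+1} − x_{i+1} y_i) is linear in a.
With a=0 it equals 5; the coefficient of a is -1 (from the two edges through Q).
So -1·a + 5 = 2·2 = 4 ⇒ a = 1.

1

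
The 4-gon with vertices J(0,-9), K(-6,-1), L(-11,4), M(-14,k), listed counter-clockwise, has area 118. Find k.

Write out the shoelace sum; only the two edges meeting at M involve k:
2·Area = [((-11)·k − (-14)·4) + ((-14)·(-9) − 0·k)] + -89
       = -11·k + 93 = 236
⇒ k = -13.

-13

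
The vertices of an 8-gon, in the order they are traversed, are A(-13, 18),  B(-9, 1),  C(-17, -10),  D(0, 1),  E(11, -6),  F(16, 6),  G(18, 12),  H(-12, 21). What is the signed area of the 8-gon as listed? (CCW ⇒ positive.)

526.5

A→B: (-13)(1) − (-9)(18) = 149
B→C: (-9)(-10) − (-17)(1) = 107
C→D: (-17)(1) − (0)(-10) = -17
D→E: (0)(-6) − (11)(1) = -11
E→F: (11)(6) − (16)(-6) = 162
F→G: (16)(12) − (18)(6) = 84
G→H: (18)(21) − (-12)(12) = 522
H→A: (-12)(18) − (-13)(21) = 57
Σ = 1053
Signed area = Σ/2 = 526.5 (positive ⇒ counter-clockwise traversal).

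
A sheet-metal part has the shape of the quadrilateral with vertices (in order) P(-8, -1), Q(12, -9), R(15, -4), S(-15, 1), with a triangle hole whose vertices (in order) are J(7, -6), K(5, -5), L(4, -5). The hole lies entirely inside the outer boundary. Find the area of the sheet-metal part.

74

Outer boundary:
Apply the surveyor's formula: 2A = Σ (x_i·y_{i+1} − x_{i+1}·y_i), indices taken mod 4.
Cross-terms: 84, 87, -45, 23  ⇒  Σ = 149
Area = |Σ|/2 = 74.5.
Hole:
Σ = (-5) + (-5) + (11) = 1
Area = |Σ|/2 = 0.5.
Net area = 74.5 − 0.5 = 74.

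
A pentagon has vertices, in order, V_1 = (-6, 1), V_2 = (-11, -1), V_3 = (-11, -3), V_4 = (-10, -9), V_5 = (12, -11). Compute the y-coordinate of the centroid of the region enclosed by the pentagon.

-296/51

Apply the shoelace (surveyor's) formula. First the cross-terms c_i = x_i·y_{i+1} − x_{i+1}·y_i:
  17, 22, 69, 218, -54  ⇒  2A = 272, A = 136.
Then Σ (y_i + y_{i+1})·c_i = -4736, so ȳ = -4736 / (6·136) = -296/51.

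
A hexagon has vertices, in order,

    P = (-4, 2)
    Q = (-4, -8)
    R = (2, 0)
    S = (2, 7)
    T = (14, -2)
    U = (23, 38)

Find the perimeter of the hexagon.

|PQ| = √((0)² + (-10)²) = √100 = 10
|QR| = √((6)² + (8)²) = √100 = 10
|RS| = √((0)² + (7)²) = √49 = 7
|ST| = √((12)² + (-9)²) = √225 = 15
|TU| = √((9)² + (40)²) = √1681 = 41
|UP| = √((-27)² + (-36)²) = √2025 = 45
Perimeter = 10 + 10 + 7 + 15 + 41 + 45 = 128.

128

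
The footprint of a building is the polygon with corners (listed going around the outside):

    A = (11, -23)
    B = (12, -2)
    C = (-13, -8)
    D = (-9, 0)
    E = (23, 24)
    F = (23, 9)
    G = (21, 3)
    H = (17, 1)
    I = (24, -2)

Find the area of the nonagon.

Apply the shoelace (surveyor's) formula: 2A = Σ (x_i·y_{i+1} − x_{i+1}·y_i), indices taken mod 9.
Cross-terms: 254, -122, -72, -216, -345, -120, -30, -58, -530  ⇒  Σ = -1239
Area = |Σ|/2 = 619.5.

619.5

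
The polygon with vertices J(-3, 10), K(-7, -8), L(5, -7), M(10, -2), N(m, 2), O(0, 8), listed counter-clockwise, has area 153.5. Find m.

Write out the shoelace sum; only the two edges meeting at N involve m:
2·Area = [(10·2 − m·(-2)) + (m·8 − 0·2)] + 267
       = 10·m + 287 = 307
⇒ m = 2.

2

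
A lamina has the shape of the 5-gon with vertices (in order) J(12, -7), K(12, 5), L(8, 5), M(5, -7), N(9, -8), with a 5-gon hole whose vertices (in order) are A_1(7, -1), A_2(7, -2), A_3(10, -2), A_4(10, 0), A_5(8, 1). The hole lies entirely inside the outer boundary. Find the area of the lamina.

62.5

Outer boundary:
Σ = (144) + (20) + (-81) + (23) + (33) = 139
Area = |Σ|/2 = 69.5.
Hole:
Apply the surveyor's formula: 2A = Σ (x_i·y_{i+1} − x_{i+1}·y_i), indices taken mod 5.
A_1→A_2: (7)(-2) − (7)(-1) = -7
A_2→A_3: (7)(-2) − (10)(-2) = 6
A_3→A_4: (10)(0) − (10)(-2) = 20
A_4→A_5: (10)(1) − (8)(0) = 10
A_5→A_1: (8)(-1) − (7)(1) = -15
Σ = 14
Area = |Σ|/2 = 7.
Net area = 69.5 − 7 = 62.5.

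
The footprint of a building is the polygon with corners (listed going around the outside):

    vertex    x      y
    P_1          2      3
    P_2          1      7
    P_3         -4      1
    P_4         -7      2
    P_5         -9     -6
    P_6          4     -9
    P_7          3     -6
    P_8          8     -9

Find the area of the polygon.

135

Apply the shoelace (surveyor's) formula: 2A = Σ (x_i·y_{i+1} − x_{i+1}·y_i), indices taken mod 8.
Σ = (11) + (29) + (-1) + (60) + (105) + (3) + (21) + (42) = 270
Area = |Σ|/2 = 135.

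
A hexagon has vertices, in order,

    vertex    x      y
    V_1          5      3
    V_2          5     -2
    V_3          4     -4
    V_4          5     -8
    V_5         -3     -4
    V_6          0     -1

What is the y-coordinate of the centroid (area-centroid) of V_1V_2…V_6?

-2.8

Apply the surveyor's formula. First the cross-terms c_i = x_i·y_{i+1} − x_{i+1}·y_i:
  -25, -12, -12, -44, 3, 5  ⇒  2A = -85, A = -42.5.
Then Σ (y_i + y_{i+1})·c_i = 714, so ȳ = 714 / (6·(-42.5)) = -2.8.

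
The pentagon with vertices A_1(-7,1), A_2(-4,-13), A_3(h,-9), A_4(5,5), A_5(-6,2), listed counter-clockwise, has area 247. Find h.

15

The doubled signed area Σ (x_i y_{i+1} − x_{i+1} y_i) is linear in h.
With h=0 it equals 224; the coefficient of h is 18 (from the two edges through A_3).
So 18·h + 224 = 2·247 = 494 ⇒ h = 15.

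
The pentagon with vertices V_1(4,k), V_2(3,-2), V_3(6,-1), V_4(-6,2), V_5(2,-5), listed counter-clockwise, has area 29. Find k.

-5

Write out the shoelace sum; only the two edges meeting at V_1 involve k:
2·Area = [(2·k − 4·(-5)) + (4·(-2) − 3·k)] + 41
       = -1·k + 53 = 58
⇒ k = -5.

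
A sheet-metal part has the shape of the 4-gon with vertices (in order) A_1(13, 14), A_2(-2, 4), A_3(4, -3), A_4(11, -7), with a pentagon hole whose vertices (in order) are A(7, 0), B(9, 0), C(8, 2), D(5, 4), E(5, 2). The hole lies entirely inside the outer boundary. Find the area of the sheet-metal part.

Outer boundary:
Apply the shoelace formula: 2A = Σ (x_i·y_{i+1} − x_{i+1}·y_i), indices taken mod 4.
Σ = (80) + (-10) + (5) + (245) = 320
Area = |Σ|/2 = 160.
Hole:
Σ = (0) + (18) + (22) + (-10) + (-14) = 16
Area = |Σ|/2 = 8.
Net area = 160 − 8 = 152.

152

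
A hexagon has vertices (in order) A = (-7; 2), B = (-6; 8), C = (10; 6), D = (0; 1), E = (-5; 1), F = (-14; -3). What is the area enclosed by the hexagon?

A→B: (-7)(8) − (-6)(2) = -44
B→C: (-6)(6) − (10)(8) = -116
C→D: (10)(1) − (0)(6) = 10
D→E: (0)(1) − (-5)(1) = 5
E→F: (-5)(-3) − (-14)(1) = 29
F→A: (-14)(2) − (-7)(-3) = -49
Σ = -165
Area = |Σ|/2 = 82.5.

82.5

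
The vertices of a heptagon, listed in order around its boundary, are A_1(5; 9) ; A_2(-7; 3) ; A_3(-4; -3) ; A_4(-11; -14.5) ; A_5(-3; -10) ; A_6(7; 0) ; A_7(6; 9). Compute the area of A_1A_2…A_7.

172.25

Σ = (78) + (33) + (25) + (66.5) + (70) + (63) + (9) = 344.5
Area = |Σ|/2 = 172.25.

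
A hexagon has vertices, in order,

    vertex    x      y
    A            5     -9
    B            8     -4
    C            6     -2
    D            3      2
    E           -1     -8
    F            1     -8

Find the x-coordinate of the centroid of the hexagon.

Apply the shoelace (surveyor's) formula. First the cross-terms c_i = x_i·y_{i+1} − x_{i+1}·y_i:
  52, 8, 18, -22, 16, 31  ⇒  2A = 103, A = 51.5.
Then Σ (x_i + x_{i+1})·c_i = 1092, so x̄ = 1092 / (6·51.5) = 364/103.

364/103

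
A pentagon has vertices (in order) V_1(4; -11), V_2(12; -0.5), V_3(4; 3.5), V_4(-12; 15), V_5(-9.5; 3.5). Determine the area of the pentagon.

233.5

Apply the surveyor's formula: 2A = Σ (x_i·y_{i+1} − x_{i+1}·y_i), indices taken mod 5.
V_1→V_2: (4)(-0.5) − (12)(-11) = 130
V_2→V_3: (12)(3.5) − (4)(-0.5) = 44
V_3→V_4: (4)(15) − (-12)(3.5) = 102
V_4→V_5: (-12)(3.5) − (-9.5)(15) = 100.5
V_5→V_1: (-9.5)(-11) − (4)(3.5) = 90.5
Σ = 467
Area = |Σ|/2 = 233.5.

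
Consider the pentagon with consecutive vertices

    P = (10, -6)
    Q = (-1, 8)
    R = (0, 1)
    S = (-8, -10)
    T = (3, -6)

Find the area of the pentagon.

P→Q: (10)(8) − (-1)(-6) = 74
Q→R: (-1)(1) − (0)(8) = -1
R→S: (0)(-10) − (-8)(1) = 8
S→T: (-8)(-6) − (3)(-10) = 78
T→P: (3)(-6) − (10)(-6) = 42
Σ = 201
Area = |Σ|/2 = 100.5.

100.5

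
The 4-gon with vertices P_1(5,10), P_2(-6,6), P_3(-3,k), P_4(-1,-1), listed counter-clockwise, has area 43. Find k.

The doubled signed area Σ (x_i y_{i+1} − x_{i+1} y_i) is linear in k.
With k=0 it equals 106; the coefficient of k is -5 (from the two edges through P_3).
So -5·k + 106 = 2·43 = 86 ⇒ k = 4.

4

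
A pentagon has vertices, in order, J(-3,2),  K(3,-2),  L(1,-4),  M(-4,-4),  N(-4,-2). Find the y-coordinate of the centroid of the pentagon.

Apply the shoelace (surveyor's) formula. First the cross-terms c_i = x_i·y_{i+1} − x_{i+1}·y_i:
  0, -10, -20, -8, -14  ⇒  2A = -52, A = -26.
Then Σ (y_i + y_{i+1})·c_i = 268, so ȳ = 268 / (6·(-26)) = -67/39.

-67/39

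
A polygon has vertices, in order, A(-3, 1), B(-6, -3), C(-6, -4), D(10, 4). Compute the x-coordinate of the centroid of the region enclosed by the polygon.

11/177

Apply Gauss's area formula. First the cross-terms c_i = x_i·y_{i+1} − x_{i+1}·y_i:
  15, 6, 16, 22  ⇒  2A = 59, A = 29.5.
Then Σ (x_i + x_{i+1})·c_i = 11, so x̄ = 11 / (6·29.5) = 11/177.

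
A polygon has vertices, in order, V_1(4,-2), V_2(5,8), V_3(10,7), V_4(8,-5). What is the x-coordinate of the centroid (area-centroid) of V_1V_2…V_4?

Apply Gauss's area formula. First the cross-terms c_i = x_i·y_{i+1} − x_{i+1}·y_i:
  42, -45, -106, 4  ⇒  2A = -105, A = -52.5.
Then Σ (x_i + x_{i+1})·c_i = -2157, so x̄ = -2157 / (6·(-52.5)) = 719/105.

719/105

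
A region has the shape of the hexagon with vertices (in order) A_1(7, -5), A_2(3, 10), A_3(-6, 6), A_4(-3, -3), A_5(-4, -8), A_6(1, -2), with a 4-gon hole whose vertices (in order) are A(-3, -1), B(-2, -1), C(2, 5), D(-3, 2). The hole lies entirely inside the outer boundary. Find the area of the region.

107.5

Outer boundary:
Apply the surveyor's formula: 2A = Σ (x_i·y_{i+1} − x_{i+1}·y_i), indices taken mod 6.
A_1→A_2: (7)(10) − (3)(-5) = 85
A_2→A_3: (3)(6) − (-6)(10) = 78
A_3→A_4: (-6)(-3) − (-3)(6) = 36
A_4→A_5: (-3)(-8) − (-4)(-3) = 12
A_5→A_6: (-4)(-2) − (1)(-8) = 16
A_6→A_1: (1)(-5) − (7)(-2) = 9
Σ = 236
Area = |Σ|/2 = 118.
Hole:
Apply the shoelace formula: 2A = Σ (x_i·y_{i+1} − x_{i+1}·y_i), indices taken mod 4.
Cross-terms: 1, -8, 19, 9  ⇒  Σ = 21
Area = |Σ|/2 = 10.5.
Net area = 118 − 10.5 = 107.5.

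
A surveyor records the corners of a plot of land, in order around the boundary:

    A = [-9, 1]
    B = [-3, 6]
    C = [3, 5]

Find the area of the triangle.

18

Σ = (-51) + (-33) + (48) = -36
Area = |Σ|/2 = 18.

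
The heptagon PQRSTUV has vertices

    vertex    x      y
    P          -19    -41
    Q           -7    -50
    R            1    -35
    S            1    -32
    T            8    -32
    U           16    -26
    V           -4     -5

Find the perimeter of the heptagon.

120

|PQ| = √((12)² + (-9)²) = √225 = 15
|QR| = √((8)² + (15)²) = √289 = 17
|RS| = √((0)² + (3)²) = √9 = 3
|ST| = √((7)² + (0)²) = √49 = 7
|TU| = √((8)² + (6)²) = √100 = 10
|UV| = √((-20)² + (21)²) = √841 = 29
|VP| = √((-15)² + (-36)²) = √1521 = 39
Perimeter = 15 + 17 + 3 + 7 + 10 + 29 + 39 = 120.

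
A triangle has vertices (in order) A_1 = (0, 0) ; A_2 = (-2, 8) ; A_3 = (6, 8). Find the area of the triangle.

32

Apply the surveyor's formula: 2A = Σ (x_i·y_{i+1} − x_{i+1}·y_i), indices taken mod 3.
Cross-terms: 0, -64, 0  ⇒  Σ = -64
Area = |Σ|/2 = 32.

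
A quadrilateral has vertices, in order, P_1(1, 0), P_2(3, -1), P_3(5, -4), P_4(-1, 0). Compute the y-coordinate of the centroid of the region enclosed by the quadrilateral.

-13/9

Apply the surveyor's formula. First the cross-terms c_i = x_i·y_{i+1} − x_{i+1}·y_i:
  -1, -7, -4, 0  ⇒  2A = -12, A = -6.
Then Σ (y_i + y_{i+1})·c_i = 52, so ȳ = 52 / (6·(-6)) = -13/9.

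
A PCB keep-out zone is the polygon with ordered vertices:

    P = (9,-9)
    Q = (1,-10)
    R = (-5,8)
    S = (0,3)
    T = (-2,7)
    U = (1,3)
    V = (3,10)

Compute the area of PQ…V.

130.5

Cross-terms: -81, -42, -15, 6, -13, 1, -117  ⇒  Σ = -261
Area = |Σ|/2 = 130.5.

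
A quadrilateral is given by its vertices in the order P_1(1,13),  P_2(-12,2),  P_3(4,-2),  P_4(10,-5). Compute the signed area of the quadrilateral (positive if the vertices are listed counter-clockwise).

Apply the surveyor's formula: 2A = Σ (x_i·y_{i+1} − x_{i+1}·y_i), indices taken mod 4.
Σ = (158) + (16) + (0) + (135) = 309
Signed area = Σ/2 = 154.5 (positive ⇒ counter-clockwise traversal).

154.5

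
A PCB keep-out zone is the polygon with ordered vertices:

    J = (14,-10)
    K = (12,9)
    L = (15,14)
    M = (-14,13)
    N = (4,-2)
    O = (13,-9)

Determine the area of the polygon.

Apply the shoelace formula: 2A = Σ (x_i·y_{i+1} − x_{i+1}·y_i), indices taken mod 6.
Cross-terms: 246, 33, 391, -24, -10, -4  ⇒  Σ = 632
Area = |Σ|/2 = 316.

316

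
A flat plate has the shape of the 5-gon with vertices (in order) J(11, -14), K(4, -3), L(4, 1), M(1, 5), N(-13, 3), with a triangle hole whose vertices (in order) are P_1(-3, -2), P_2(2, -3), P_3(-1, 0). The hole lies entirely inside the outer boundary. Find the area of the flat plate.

131.5

Outer boundary:
Cross-terms: 23, 16, 19, 68, 149  ⇒  Σ = 275
Area = |Σ|/2 = 137.5.
Hole:
Apply Gauss's area formula: 2A = Σ (x_i·y_{i+1} − x_{i+1}·y_i), indices taken mod 3.
Cross-terms: 13, -3, 2  ⇒  Σ = 12
Area = |Σ|/2 = 6.
Net area = 137.5 − 6 = 131.5.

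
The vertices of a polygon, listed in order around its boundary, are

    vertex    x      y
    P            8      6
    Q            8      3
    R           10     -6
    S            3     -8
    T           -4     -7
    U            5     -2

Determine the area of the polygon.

Cross-terms: -24, -78, -62, -53, 43, 46  ⇒  Σ = -128
Area = |Σ|/2 = 64.

64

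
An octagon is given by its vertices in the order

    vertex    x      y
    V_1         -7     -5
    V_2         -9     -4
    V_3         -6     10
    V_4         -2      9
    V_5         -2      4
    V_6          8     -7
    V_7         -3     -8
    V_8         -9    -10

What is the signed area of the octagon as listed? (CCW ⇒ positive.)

Apply the surveyor's formula: 2A = Σ (x_i·y_{i+1} − x_{i+1}·y_i), indices taken mod 8.
Cross-terms: -17, -114, -34, 10, -18, -85, -42, -25  ⇒  Σ = -325
Signed area = Σ/2 = -162.5 (negative ⇒ clockwise traversal).

-162.5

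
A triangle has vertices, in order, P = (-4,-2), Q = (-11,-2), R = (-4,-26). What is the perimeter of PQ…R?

|PQ| = √((-7)² + (0)²) = √49 = 7
|QR| = √((7)² + (-24)²) = √625 = 25
|RP| = √((0)² + (24)²) = √576 = 24
Perimeter = 7 + 25 + 24 = 56.

56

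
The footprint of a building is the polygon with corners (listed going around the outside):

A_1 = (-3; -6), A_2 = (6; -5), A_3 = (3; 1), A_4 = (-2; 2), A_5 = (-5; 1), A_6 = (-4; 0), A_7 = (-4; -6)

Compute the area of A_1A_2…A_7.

61

Apply the surveyor's formula: 2A = Σ (x_i·y_{i+1} − x_{i+1}·y_i), indices taken mod 7.
Σ = (51) + (21) + (8) + (8) + (4) + (24) + (6) = 122
Area = |Σ|/2 = 61.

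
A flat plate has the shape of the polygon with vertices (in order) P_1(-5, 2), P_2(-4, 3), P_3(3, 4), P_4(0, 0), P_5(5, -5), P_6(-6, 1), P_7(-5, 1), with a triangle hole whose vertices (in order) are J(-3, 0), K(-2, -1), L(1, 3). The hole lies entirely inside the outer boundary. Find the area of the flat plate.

Outer boundary:
Apply the shoelace formula: 2A = Σ (x_i·y_{i+1} − x_{i+1}·y_i), indices taken mod 7.
Σ = (-7) + (-25) + (0) + (0) + (-25) + (-1) + (-5) = -63
Area = |Σ|/2 = 31.5.
Hole:
Apply the shoelace formula: 2A = Σ (x_i·y_{i+1} − x_{i+1}·y_i), indices taken mod 3.
Cross-terms: 3, -5, 9  ⇒  Σ = 7
Area = |Σ|/2 = 3.5.
Net area = 31.5 − 3.5 = 28.

28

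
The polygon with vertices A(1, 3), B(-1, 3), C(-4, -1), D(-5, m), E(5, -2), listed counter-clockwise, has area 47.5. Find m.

-6

Write out the shoelace sum; only the two edges meeting at D involve m:
2·Area = [((-4)·m − (-5)·(-1)) + ((-5)·(-2) − 5·m)] + 36
       = -9·m + 41 = 95
⇒ m = -6.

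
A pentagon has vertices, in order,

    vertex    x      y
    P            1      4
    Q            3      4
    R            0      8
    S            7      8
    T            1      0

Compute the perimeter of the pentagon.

28

|PQ| = √((2)² + (0)²) = √4 = 2
|QR| = √((-3)² + (4)²) = √25 = 5
|RS| = √((7)² + (0)²) = √49 = 7
|ST| = √((-6)² + (-8)²) = √100 = 10
|TP| = √((0)² + (4)²) = √16 = 4
Perimeter = 2 + 5 + 7 + 10 + 4 = 28.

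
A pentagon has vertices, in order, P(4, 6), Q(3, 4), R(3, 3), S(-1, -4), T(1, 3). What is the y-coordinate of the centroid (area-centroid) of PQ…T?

Apply the shoelace (surveyor's) formula. First the cross-terms c_i = x_i·y_{i+1} − x_{i+1}·y_i:
  -2, -3, -9, 1, -6  ⇒  2A = -19, A = -9.5.
Then Σ (y_i + y_{i+1})·c_i = -87, so ȳ = -87 / (6·(-9.5)) = 29/19.

29/19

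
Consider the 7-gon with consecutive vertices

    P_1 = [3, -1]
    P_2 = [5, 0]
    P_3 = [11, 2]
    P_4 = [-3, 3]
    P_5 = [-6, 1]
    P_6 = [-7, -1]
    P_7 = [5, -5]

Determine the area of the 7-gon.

Apply the surveyor's formula: 2A = Σ (x_i·y_{i+1} − x_{i+1}·y_i), indices taken mod 7.
P_1→P_2: (3)(0) − (5)(-1) = 5
P_2→P_3: (5)(2) − (11)(0) = 10
P_3→P_4: (11)(3) − (-3)(2) = 39
P_4→P_5: (-3)(1) − (-6)(3) = 15
P_5→P_6: (-6)(-1) − (-7)(1) = 13
P_6→P_7: (-7)(-5) − (5)(-1) = 40
P_7→P_1: (5)(-1) − (3)(-5) = 10
Σ = 132
Area = |Σ|/2 = 66.

66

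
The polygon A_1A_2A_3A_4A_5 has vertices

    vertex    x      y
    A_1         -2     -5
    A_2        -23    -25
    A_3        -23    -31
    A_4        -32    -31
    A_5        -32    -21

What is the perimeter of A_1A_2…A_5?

|A_1A_2| = √((-21)² + (-20)²) = √841 = 29
|A_2A_3| = √((0)² + (-6)²) = √36 = 6
|A_3A_4| = √((-9)² + (0)²) = √81 = 9
|A_4A_5| = √((0)² + (10)²) = √100 = 10
|A_5A_1| = √((30)² + (16)²) = √1156 = 34
Perimeter = 29 + 6 + 9 + 10 + 34 = 88.

88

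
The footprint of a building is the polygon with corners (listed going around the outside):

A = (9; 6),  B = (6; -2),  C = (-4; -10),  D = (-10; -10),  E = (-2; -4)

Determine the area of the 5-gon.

69

Apply the surveyor's formula: 2A = Σ (x_i·y_{i+1} − x_{i+1}·y_i), indices taken mod 5.
Cross-terms: -54, -68, -60, 20, 24  ⇒  Σ = -138
Area = |Σ|/2 = 69.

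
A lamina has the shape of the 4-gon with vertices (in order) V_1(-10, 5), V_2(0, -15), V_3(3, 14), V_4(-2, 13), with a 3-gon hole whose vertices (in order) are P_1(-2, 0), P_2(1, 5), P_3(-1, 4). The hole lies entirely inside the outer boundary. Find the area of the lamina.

Outer boundary:
Apply the shoelace (surveyor's) formula: 2A = Σ (x_i·y_{i+1} − x_{i+1}·y_i), indices taken mod 4.
V_1→V_2: (-10)(-15) − (0)(5) = 150
V_2→V_3: (0)(14) − (3)(-15) = 45
V_3→V_4: (3)(13) − (-2)(14) = 67
V_4→V_1: (-2)(5) − (-10)(13) = 120
Σ = 382
Area = |Σ|/2 = 191.
Hole:
Apply the surveyor's formula: 2A = Σ (x_i·y_{i+1} − x_{i+1}·y_i), indices taken mod 3.
Σ = (-10) + (9) + (8) = 7
Area = |Σ|/2 = 3.5.
Net area = 191 − 3.5 = 187.5.

187.5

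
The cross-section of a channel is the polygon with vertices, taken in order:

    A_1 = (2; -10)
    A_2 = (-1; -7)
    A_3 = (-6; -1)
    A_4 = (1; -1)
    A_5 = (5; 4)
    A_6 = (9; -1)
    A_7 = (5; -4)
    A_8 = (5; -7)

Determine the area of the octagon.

86

Apply the shoelace formula: 2A = Σ (x_i·y_{i+1} − x_{i+1}·y_i), indices taken mod 8.
Cross-terms: -24, -41, 7, 9, -41, -31, -15, -36  ⇒  Σ = -172
Area = |Σ|/2 = 86.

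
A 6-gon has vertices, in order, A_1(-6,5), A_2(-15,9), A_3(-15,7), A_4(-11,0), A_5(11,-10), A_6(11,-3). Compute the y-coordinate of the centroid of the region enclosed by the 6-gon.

-119/176

Apply the surveyor's formula. First the cross-terms c_i = x_i·y_{i+1} − x_{i+1}·y_i:
  21, 30, 77, 110, 77, 37  ⇒  2A = 352, A = 176.
Then Σ (y_i + y_{i+1})·c_i = -714, so ȳ = -714 / (6·176) = -119/176.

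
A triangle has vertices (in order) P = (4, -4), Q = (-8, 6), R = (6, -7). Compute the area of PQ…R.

8

Σ = (-8) + (20) + (4) = 16
Area = |Σ|/2 = 8.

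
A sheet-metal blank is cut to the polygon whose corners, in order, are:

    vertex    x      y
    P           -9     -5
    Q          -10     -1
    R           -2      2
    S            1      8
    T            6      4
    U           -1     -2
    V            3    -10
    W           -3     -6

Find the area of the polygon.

Apply the surveyor's formula: 2A = Σ (x_i·y_{i+1} − x_{i+1}·y_i), indices taken mod 8.
Cross-terms: -41, -22, -18, -44, -8, 16, -48, -39  ⇒  Σ = -204
Area = |Σ|/2 = 102.

102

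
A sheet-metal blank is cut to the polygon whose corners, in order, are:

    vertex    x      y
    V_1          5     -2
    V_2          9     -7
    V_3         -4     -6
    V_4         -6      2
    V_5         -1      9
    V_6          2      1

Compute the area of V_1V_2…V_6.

111.5

Apply Gauss's area formula: 2A = Σ (x_i·y_{i+1} − x_{i+1}·y_i), indices taken mod 6.
Σ = (-17) + (-82) + (-44) + (-52) + (-19) + (-9) = -223
Area = |Σ|/2 = 111.5.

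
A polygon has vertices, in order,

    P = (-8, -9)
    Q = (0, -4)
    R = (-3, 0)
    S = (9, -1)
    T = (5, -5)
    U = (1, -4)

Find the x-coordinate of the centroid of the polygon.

Apply the shoelace formula. First the cross-terms c_i = x_i·y_{i+1} − x_{i+1}·y_i:
  32, -12, 3, -40, -15, -41  ⇒  2A = -73, A = -36.5.
Then Σ (x_i + x_{i+1})·c_i = -565, so x̄ = -565 / (6·(-36.5)) = 565/219.

565/219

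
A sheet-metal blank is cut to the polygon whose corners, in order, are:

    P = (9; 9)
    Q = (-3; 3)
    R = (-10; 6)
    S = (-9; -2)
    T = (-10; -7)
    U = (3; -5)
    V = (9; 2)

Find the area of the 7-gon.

184

Apply the shoelace (surveyor's) formula: 2A = Σ (x_i·y_{i+1} − x_{i+1}·y_i), indices taken mod 7.
Σ = (54) + (12) + (74) + (43) + (71) + (51) + (63) = 368
Area = |Σ|/2 = 184.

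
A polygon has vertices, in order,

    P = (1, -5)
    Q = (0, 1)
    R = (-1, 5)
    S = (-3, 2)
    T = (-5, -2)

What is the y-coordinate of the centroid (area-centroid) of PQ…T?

-16/29

Apply the shoelace formula. First the cross-terms c_i = x_i·y_{i+1} − x_{i+1}·y_i:
  1, 1, 13, 16, 27  ⇒  2A = 58, A = 29.
Then Σ (y_i + y_{i+1})·c_i = -96, so ȳ = -96 / (6·29) = -16/29.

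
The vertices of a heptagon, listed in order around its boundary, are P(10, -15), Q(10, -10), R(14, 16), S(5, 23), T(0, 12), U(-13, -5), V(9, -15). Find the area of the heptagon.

Σ = (50) + (300) + (242) + (60) + (156) + (240) + (15) = 1063
Area = |Σ|/2 = 531.5.

531.5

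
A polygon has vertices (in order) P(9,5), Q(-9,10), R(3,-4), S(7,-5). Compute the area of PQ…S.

117

Σ = (135) + (6) + (13) + (80) = 234
Area = |Σ|/2 = 117.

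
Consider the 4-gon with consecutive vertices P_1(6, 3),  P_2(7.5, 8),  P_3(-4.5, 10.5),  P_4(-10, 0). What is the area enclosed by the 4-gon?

Apply the surveyor's formula: 2A = Σ (x_i·y_{i+1} − x_{i+1}·y_i), indices taken mod 4.
Cross-terms: 25.5, 114.75, 105, -30  ⇒  Σ = 215.25
Area = |Σ|/2 = 107.625.

107.625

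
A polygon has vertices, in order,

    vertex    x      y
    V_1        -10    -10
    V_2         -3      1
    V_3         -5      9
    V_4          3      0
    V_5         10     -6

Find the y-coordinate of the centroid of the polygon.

-285/89

Apply Gauss's area formula. First the cross-terms c_i = x_i·y_{i+1} − x_{i+1}·y_i:
  -40, -22, -27, -18, -160  ⇒  2A = -267, A = -133.5.
Then Σ (y_i + y_{i+1})·c_i = 2565, so ȳ = 2565 / (6·(-133.5)) = -285/89.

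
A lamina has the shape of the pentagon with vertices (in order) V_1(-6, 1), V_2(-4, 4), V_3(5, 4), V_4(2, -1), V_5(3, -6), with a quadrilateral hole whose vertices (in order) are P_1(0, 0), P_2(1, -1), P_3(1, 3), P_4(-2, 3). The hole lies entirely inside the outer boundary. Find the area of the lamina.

49

Outer boundary:
V_1→V_2: (-6)(4) − (-4)(1) = -20
V_2→V_3: (-4)(4) − (5)(4) = -36
V_3→V_4: (5)(-1) − (2)(4) = -13
V_4→V_5: (2)(-6) − (3)(-1) = -9
V_5→V_1: (3)(1) − (-6)(-6) = -33
Σ = -111
Area = |Σ|/2 = 55.5.
Hole:
Σ = (0) + (4) + (9) + (0) = 13
Area = |Σ|/2 = 6.5.
Net area = 55.5 − 6.5 = 49.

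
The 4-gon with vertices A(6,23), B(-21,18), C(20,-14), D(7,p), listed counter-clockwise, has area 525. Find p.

Write out the shoelace sum; only the two edges meeting at D involve p:
2·Area = [(20·p − 7·(-14)) + (7·23 − 6·p)] + 525
       = 14·p + 784 = 1050
⇒ p = 19.

19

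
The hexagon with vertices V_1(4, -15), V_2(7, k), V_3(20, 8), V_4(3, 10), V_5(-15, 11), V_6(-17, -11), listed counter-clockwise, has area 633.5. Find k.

-6

Write out the shoelace sum; only the two edges meeting at V_2 involve k:
2·Area = [(4·k − 7·(-15)) + (7·8 − 20·k)] + 1010
       = -16·k + 1171 = 1267
⇒ k = -6.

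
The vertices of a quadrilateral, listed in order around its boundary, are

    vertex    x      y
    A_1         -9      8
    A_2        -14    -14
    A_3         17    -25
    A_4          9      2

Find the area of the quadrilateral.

Apply the shoelace formula: 2A = Σ (x_i·y_{i+1} − x_{i+1}·y_i), indices taken mod 4.
A_1→A_2: (-9)(-14) − (-14)(8) = 238
A_2→A_3: (-14)(-25) − (17)(-14) = 588
A_3→A_4: (17)(2) − (9)(-25) = 259
A_4→A_1: (9)(8) − (-9)(2) = 90
Σ = 1175
Area = |Σ|/2 = 587.5.

587.5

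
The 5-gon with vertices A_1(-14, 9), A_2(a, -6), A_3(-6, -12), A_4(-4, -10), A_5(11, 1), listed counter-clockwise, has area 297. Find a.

The doubled signed area Σ (x_i y_{i+1} − x_{i+1} y_i) is linear in a.
With a=0 it equals 279; the coefficient of a is -21 (from the two edges through A_2).
So -21·a + 279 = 2·297 = 594 ⇒ a = -15.

-15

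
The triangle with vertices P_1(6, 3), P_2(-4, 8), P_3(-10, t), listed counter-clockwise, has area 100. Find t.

-9

The doubled signed area Σ (x_i y_{i+1} − x_{i+1} y_i) is linear in t.
With t=0 it equals 110; the coefficient of t is -10 (from the two edges through P_3).
So -10·t + 110 = 2·100 = 200 ⇒ t = -9.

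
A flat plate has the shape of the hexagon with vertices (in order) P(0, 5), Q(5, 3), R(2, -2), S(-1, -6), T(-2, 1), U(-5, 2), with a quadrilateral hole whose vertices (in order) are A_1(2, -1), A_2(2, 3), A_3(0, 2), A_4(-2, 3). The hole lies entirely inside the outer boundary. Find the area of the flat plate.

40

Outer boundary:
Apply the shoelace formula: 2A = Σ (x_i·y_{i+1} − x_{i+1}·y_i), indices taken mod 6.
P→Q: (0)(3) − (5)(5) = -25
Q→R: (5)(-2) − (2)(3) = -16
R→S: (2)(-6) − (-1)(-2) = -14
S→T: (-1)(1) − (-2)(-6) = -13
T→U: (-2)(2) − (-5)(1) = 1
U→P: (-5)(5) − (0)(2) = -25
Σ = -92
Area = |Σ|/2 = 46.
Hole:
Apply the shoelace (surveyor's) formula: 2A = Σ (x_i·y_{i+1} − x_{i+1}·y_i), indices taken mod 4.
Σ = (8) + (4) + (4) + (-4) = 12
Area = |Σ|/2 = 6.
Net area = 46 − 6 = 40.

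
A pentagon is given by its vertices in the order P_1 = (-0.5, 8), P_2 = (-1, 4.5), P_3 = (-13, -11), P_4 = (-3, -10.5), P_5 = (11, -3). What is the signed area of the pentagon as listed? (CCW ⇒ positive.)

Apply the shoelace (surveyor's) formula: 2A = Σ (x_i·y_{i+1} − x_{i+1}·y_i), indices taken mod 5.
P_1→P_2: (-0.5)(4.5) − (-1)(8) = 5.75
P_2→P_3: (-1)(-11) − (-13)(4.5) = 69.5
P_3→P_4: (-13)(-10.5) − (-3)(-11) = 103.5
P_4→P_5: (-3)(-3) − (11)(-10.5) = 124.5
P_5→P_1: (11)(8) − (-0.5)(-3) = 86.5
Σ = 389.75
Signed area = Σ/2 = 194.875 (positive ⇒ counter-clockwise traversal).

194.875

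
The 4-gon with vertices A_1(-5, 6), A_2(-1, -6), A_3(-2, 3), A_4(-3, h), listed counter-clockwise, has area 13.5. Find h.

5

The doubled signed area Σ (x_i y_{i+1} − x_{i+1} y_i) is linear in h.
With h=0 it equals 12; the coefficient of h is 3 (from the two edges through A_4).
So 3·h + 12 = 2·13.5 = 27 ⇒ h = 5.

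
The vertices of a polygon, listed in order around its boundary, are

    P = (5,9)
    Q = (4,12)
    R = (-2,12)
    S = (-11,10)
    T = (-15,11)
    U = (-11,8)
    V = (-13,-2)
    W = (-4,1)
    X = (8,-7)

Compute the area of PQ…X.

Cross-terms: 24, 72, 112, 29, 1, 126, -21, 20, 107  ⇒  Σ = 470
Area = |Σ|/2 = 235.

235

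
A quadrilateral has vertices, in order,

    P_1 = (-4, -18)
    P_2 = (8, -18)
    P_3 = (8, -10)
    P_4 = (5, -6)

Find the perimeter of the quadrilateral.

40

|P_1P_2| = √((12)² + (0)²) = √144 = 12
|P_2P_3| = √((0)² + (8)²) = √64 = 8
|P_3P_4| = √((-3)² + (4)²) = √25 = 5
|P_4P_1| = √((-9)² + (-12)²) = √225 = 15
Perimeter = 12 + 8 + 5 + 15 = 40.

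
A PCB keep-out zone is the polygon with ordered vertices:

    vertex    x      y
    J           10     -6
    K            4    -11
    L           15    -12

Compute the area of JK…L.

30.5

Apply the shoelace (surveyor's) formula: 2A = Σ (x_i·y_{i+1} − x_{i+1}·y_i), indices taken mod 3.
J→K: (10)(-11) − (4)(-6) = -86
K→L: (4)(-12) − (15)(-11) = 117
L→J: (15)(-6) − (10)(-12) = 30
Σ = 61
Area = |Σ|/2 = 30.5.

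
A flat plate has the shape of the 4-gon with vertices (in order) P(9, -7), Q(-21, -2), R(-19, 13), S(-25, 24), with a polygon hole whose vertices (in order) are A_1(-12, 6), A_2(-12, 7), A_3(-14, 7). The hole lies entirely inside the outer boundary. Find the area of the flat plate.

Outer boundary:
Apply the surveyor's formula: 2A = Σ (x_i·y_{i+1} − x_{i+1}·y_i), indices taken mod 4.
P→Q: (9)(-2) − (-21)(-7) = -165
Q→R: (-21)(13) − (-19)(-2) = -311
R→S: (-19)(24) − (-25)(13) = -131
S→P: (-25)(-7) − (9)(24) = -41
Σ = -648
Area = |Σ|/2 = 324.
Hole:
Apply the surveyor's formula: 2A = Σ (x_i·y_{i+1} − x_{i+1}·y_i), indices taken mod 3.
Σ = (-12) + (14) + (0) = 2
Area = |Σ|/2 = 1.
Net area = 324 − 1 = 323.

323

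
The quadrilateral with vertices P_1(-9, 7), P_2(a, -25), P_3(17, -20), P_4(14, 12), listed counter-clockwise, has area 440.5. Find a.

17

Write out the shoelace sum; only the two edges meeting at P_2 involve a:
2·Area = [((-9)·(-25) − a·7) + (a·(-20) − 17·(-25))] + 690
       = -27·a + 1340 = 881
⇒ a = 17.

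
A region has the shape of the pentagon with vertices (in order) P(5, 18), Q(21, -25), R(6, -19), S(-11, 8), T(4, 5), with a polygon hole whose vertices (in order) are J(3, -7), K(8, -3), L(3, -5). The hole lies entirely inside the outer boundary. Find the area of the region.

471.5

Outer boundary:
Apply the shoelace formula: 2A = Σ (x_i·y_{i+1} − x_{i+1}·y_i), indices taken mod 5.
P→Q: (5)(-25) − (21)(18) = -503
Q→R: (21)(-19) − (6)(-25) = -249
R→S: (6)(8) − (-11)(-19) = -161
S→T: (-11)(5) − (4)(8) = -87
T→P: (4)(18) − (5)(5) = 47
Σ = -953
Area = |Σ|/2 = 476.5.
Hole:
Σ = (47) + (-31) + (-6) = 10
Area = |Σ|/2 = 5.
Net area = 476.5 − 5 = 471.5.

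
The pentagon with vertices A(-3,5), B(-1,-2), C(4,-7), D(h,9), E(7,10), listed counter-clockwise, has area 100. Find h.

Write out the shoelace sum; only the two edges meeting at D involve h:
2·Area = [(4·9 − h·(-7)) + (h·10 − 7·9)] + 91
       = 17·h + 64 = 200
⇒ h = 8.

8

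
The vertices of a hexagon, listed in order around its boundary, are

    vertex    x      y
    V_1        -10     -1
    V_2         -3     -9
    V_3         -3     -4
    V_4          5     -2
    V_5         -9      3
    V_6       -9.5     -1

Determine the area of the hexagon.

Apply the shoelace formula: 2A = Σ (x_i·y_{i+1} − x_{i+1}·y_i), indices taken mod 6.
V_1→V_2: (-10)(-9) − (-3)(-1) = 87
V_2→V_3: (-3)(-4) − (-3)(-9) = -15
V_3→V_4: (-3)(-2) − (5)(-4) = 26
V_4→V_5: (5)(3) − (-9)(-2) = -3
V_5→V_6: (-9)(-1) − (-9.5)(3) = 37.5
V_6→V_1: (-9.5)(-1) − (-10)(-1) = -0.5
Σ = 132
Area = |Σ|/2 = 66.

66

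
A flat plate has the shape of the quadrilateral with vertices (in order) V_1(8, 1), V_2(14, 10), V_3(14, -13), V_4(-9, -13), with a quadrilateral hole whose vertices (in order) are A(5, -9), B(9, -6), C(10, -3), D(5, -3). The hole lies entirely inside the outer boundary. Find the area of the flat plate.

210.5

Outer boundary:
Cross-terms: 66, -322, -299, 95  ⇒  Σ = -460
Area = |Σ|/2 = 230.
Hole:
Apply the shoelace (surveyor's) formula: 2A = Σ (x_i·y_{i+1} − x_{i+1}·y_i), indices taken mod 4.
Cross-terms: 51, 33, -15, -30  ⇒  Σ = 39
Area = |Σ|/2 = 19.5.
Net area = 230 − 19.5 = 210.5.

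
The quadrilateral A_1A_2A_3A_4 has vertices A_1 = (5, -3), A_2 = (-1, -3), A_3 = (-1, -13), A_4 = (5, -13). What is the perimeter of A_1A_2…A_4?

|A_1A_2| = √((-6)² + (0)²) = √36 = 6
|A_2A_3| = √((0)² + (-10)²) = √100 = 10
|A_3A_4| = √((6)² + (0)²) = √36 = 6
|A_4A_1| = √((0)² + (10)²) = √100 = 10
Perimeter = 6 + 10 + 6 + 10 = 32.

32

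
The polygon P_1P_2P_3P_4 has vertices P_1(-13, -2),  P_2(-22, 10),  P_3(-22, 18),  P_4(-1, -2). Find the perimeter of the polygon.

|P_1P_2| = √((-9)² + (12)²) = √225 = 15
|P_2P_3| = √((0)² + (8)²) = √64 = 8
|P_3P_4| = √((21)² + (-20)²) = √841 = 29
|P_4P_1| = √((-12)² + (0)²) = √144 = 12
Perimeter = 15 + 8 + 29 + 12 = 64.

64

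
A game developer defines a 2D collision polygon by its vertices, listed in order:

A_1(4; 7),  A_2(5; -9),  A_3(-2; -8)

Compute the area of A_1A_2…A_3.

55.5

Apply the shoelace (surveyor's) formula: 2A = Σ (x_i·y_{i+1} − x_{i+1}·y_i), indices taken mod 3.
Σ = (-71) + (-58) + (18) = -111
Area = |Σ|/2 = 55.5.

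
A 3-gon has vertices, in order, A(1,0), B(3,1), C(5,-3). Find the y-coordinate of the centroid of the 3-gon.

Apply Gauss's area formula. First the cross-terms c_i = x_i·y_{i+1} − x_{i+1}·y_i:
  1, -14, 3  ⇒  2A = -10, A = -5.
Then Σ (y_i + y_{i+1})·c_i = 20, so ȳ = 20 / (6·(-5)) = -2/3.

-2/3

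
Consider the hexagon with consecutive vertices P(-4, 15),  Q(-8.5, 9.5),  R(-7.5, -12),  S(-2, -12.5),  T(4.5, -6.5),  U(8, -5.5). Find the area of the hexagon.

263.5

Cross-terms: 89.5, 173.25, 69.75, 69.25, 27.25, 98  ⇒  Σ = 527
Area = |Σ|/2 = 263.5.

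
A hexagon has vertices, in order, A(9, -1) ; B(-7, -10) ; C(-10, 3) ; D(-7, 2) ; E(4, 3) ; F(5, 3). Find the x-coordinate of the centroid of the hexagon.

Apply Gauss's area formula. First the cross-terms c_i = x_i·y_{i+1} − x_{i+1}·y_i:
  -97, -121, 1, -29, -3, -32  ⇒  2A = -281, A = -140.5.
Then Σ (x_i + x_{i+1})·c_i = 1458, so x̄ = 1458 / (6·(-140.5)) = -486/281.

-486/281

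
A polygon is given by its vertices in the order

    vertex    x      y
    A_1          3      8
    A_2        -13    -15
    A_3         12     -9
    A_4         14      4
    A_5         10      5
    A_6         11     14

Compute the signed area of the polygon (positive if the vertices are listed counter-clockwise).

345.5

Cross-terms: 59, 297, 174, 30, 85, 46  ⇒  Σ = 691
Signed area = Σ/2 = 345.5 (positive ⇒ counter-clockwise traversal).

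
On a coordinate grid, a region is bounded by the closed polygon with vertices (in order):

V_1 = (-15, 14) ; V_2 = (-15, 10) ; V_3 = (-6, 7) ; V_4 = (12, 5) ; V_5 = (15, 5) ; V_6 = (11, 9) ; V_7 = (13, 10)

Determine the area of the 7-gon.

145.5

Apply Gauss's area formula: 2A = Σ (x_i·y_{i+1} − x_{i+1}·y_i), indices taken mod 7.
Σ = (60) + (-45) + (-114) + (-15) + (80) + (-7) + (332) = 291
Area = |Σ|/2 = 145.5.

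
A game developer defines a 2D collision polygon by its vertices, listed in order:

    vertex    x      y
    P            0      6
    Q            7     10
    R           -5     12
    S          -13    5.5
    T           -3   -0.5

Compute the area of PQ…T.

Cross-terms: -42, 134, 128.5, 23, -18  ⇒  Σ = 225.5
Area = |Σ|/2 = 112.75.

112.75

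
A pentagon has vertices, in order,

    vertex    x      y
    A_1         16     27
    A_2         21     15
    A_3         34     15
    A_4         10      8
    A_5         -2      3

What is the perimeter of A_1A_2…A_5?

|A_1A_2| = √((5)² + (-12)²) = √169 = 13
|A_2A_3| = √((13)² + (0)²) = √169 = 13
|A_3A_4| = √((-24)² + (-7)²) = √625 = 25
|A_4A_5| = √((-12)² + (-5)²) = √169 = 13
|A_5A_1| = √((18)² + (24)²) = √900 = 30
Perimeter = 13 + 13 + 25 + 13 + 30 = 94.

94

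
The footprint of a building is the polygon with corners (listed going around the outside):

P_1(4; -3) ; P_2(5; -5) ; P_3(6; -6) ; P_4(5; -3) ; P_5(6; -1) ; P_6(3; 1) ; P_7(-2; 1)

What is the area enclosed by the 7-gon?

P_1→P_2: (4)(-5) − (5)(-3) = -5
P_2→P_3: (5)(-6) − (6)(-5) = 0
P_3→P_4: (6)(-3) − (5)(-6) = 12
P_4→P_5: (5)(-1) − (6)(-3) = 13
P_5→P_6: (6)(1) − (3)(-1) = 9
P_6→P_7: (3)(1) − (-2)(1) = 5
P_7→P_1: (-2)(-3) − (4)(1) = 2
Σ = 36
Area = |Σ|/2 = 18.

18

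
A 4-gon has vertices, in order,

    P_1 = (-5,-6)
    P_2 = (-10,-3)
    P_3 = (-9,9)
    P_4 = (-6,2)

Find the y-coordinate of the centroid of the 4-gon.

17/48

Apply Gauss's area formula. First the cross-terms c_i = x_i·y_{i+1} − x_{i+1}·y_i:
  -45, -117, 36, 46  ⇒  2A = -80, A = -40.
Then Σ (y_i + y_{i+1})·c_i = -85, so ȳ = -85 / (6·(-40)) = 17/48.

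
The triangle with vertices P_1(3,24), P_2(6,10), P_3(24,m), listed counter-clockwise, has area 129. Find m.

Write out the shoelace sum; only the two edges meeting at P_3 involve m:
2·Area = [(6·m − 24·10) + (24·24 − 3·m)] + -114
       = 3·m + 222 = 258
⇒ m = 12.

12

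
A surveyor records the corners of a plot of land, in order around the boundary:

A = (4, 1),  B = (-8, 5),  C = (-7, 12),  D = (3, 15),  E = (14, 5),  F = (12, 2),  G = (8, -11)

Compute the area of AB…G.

248.5

Apply the shoelace formula: 2A = Σ (x_i·y_{i+1} − x_{i+1}·y_i), indices taken mod 7.
A→B: (4)(5) − (-8)(1) = 28
B→C: (-8)(12) − (-7)(5) = -61
C→D: (-7)(15) − (3)(12) = -141
D→E: (3)(5) − (14)(15) = -195
E→F: (14)(2) − (12)(5) = -32
F→G: (12)(-11) − (8)(2) = -148
G→A: (8)(1) − (4)(-11) = 52
Σ = -497
Area = |Σ|/2 = 248.5.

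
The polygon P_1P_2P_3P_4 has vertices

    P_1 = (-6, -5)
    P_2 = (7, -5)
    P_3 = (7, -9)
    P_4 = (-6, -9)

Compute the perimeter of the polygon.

34

|P_1P_2| = √((13)² + (0)²) = √169 = 13
|P_2P_3| = √((0)² + (-4)²) = √16 = 4
|P_3P_4| = √((-13)² + (0)²) = √169 = 13
|P_4P_1| = √((0)² + (4)²) = √16 = 4
Perimeter = 13 + 4 + 13 + 4 = 34.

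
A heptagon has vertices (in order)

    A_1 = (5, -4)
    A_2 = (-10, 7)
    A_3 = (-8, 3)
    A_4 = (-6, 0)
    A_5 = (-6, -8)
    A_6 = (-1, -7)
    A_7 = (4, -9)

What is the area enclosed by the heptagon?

Σ = (-5) + (26) + (18) + (48) + (34) + (37) + (29) = 187
Area = |Σ|/2 = 93.5.

93.5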